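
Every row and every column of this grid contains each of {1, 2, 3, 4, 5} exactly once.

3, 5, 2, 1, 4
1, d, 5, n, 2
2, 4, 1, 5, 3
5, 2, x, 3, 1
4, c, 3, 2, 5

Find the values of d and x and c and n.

d = 3, x = 4, c = 1, n = 4

For row 2, column 4: column 4 already has {1, 2, 3, 5}; that leaves 4.
At (row 2, col 2): row 2 already has {1, 2, 4, 5}, so the value is 3.
For row 4, column 3: row 4 already has {1, 2, 3, 5}; that leaves 4.
At (row 5, col 2): row 5 already has {2, 3, 4, 5}, so the value is 1.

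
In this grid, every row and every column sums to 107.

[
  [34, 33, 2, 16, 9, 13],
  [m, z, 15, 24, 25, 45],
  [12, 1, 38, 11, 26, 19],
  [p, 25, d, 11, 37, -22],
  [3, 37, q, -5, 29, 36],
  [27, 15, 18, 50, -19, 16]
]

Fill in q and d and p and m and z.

The known cells in column 2 total 111, leaving 107 − 111 = -4 for the blank.
The known cells in row 5 total 100, leaving 107 − 100 = 7 for the blank.
The known cells in row 2 total 105, leaving 107 − 105 = 2 for the blank.
The known cells in column 1 total 78, leaving 107 − 78 = 29 for the blank.
The known cells in row 4 total 80, leaving 107 − 80 = 27 for the blank.

q = 7, d = 27, p = 29, m = 2, z = -4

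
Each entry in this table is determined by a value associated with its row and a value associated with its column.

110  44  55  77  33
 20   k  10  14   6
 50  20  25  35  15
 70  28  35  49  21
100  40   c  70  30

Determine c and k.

c = 50, k = 8

Each row is a constant multiple of every other row — this is a multiplication table with the headers hidden.
Row 5 is 30/33 = 10/11 times row 1, so its entry in column 3 is 55 × 10/11 = 50.
Row 2 is 6/33 = 2/11 times row 1, so its entry in column 2 is 44 × 2/11 = 8.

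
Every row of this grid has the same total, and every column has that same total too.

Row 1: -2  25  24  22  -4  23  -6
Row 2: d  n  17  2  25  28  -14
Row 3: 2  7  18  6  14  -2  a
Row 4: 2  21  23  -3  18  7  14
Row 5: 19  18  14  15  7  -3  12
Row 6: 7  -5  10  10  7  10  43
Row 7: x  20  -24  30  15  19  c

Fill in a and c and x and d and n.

Rows 1 and 4 both sum to 82, so that's the common total.
The known cells in column 2 total 86, leaving 82 − 86 = -4 for the blank.
The known cells in row 2 total 54, leaving 82 − 54 = 28 for the blank.
The known cells in row 3 total 45, leaving 82 − 45 = 37 for the blank.
The known cells in column 1 total 56, leaving 82 − 56 = 26 for the blank.
The known cells in row 7 total 86, leaving 82 − 86 = -4 for the blank.

a = 37, c = -4, x = 26, d = 28, n = -4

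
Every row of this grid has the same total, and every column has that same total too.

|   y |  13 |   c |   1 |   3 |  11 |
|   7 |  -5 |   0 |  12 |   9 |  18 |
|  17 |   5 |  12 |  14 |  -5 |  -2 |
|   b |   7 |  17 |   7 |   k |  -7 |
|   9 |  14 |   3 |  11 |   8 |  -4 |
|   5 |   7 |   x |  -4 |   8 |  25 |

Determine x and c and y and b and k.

Rows 2 and 3 both sum to 41, so that's the common total.
Column 5 has 3 + 9 − 5 + 8 + 8 = 23; the blank must be 41 − 23 = 18.
Row 4 has 7 + 17 + 7 + 18 − 7 = 42; the blank must be 41 − 42 = -1.
Column 1 has 7 + 17 − 1 + 9 + 5 = 37; the blank must be 41 − 37 = 4.
Row 1 has 4 + 13 + 1 + 3 + 11 = 32; the blank must be 41 − 32 = 9.
Row 6 has 5 + 7 − 4 + 8 + 25 = 41; the blank must be 41 − 41 = 0.

x = 0, c = 9, y = 4, b = -1, k = 18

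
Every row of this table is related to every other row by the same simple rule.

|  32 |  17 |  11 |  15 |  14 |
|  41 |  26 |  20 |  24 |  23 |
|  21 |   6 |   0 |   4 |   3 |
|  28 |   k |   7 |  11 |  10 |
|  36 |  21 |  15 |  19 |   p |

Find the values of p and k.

The difference between any two rows is the same in every column — this is an addition table with the headers hidden.
Row 5 minus row 1 is 15 − 11 = 4, so its entry in column 5 is 14 + 4 = 18.
Row 4 minus row 1 is 7 − 11 = -4, so its entry in column 2 is 17 + (-4) = 13.

p = 18, k = 13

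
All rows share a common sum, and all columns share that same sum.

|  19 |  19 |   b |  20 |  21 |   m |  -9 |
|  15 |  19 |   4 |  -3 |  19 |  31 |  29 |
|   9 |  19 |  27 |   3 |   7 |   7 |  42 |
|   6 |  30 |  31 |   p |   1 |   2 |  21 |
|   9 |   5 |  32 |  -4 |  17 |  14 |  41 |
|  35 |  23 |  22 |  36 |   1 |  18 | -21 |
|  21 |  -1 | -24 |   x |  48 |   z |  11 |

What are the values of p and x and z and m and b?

p = 23, x = 39, z = 20, m = 22, b = 22

Rows 2 and 3 both sum to 114, so that's the common total.
Column 3: 4 + 27 + 31 + 32 + 22 − 24 = 92, so its missing entry is 114 − 92 = 22.
Row 4: 6 + 30 + 31 + 1 + 2 + 21 = 91, so its missing entry is 114 − 91 = 23.
Row 1: 19 + 19 + 22 + 20 + 21 − 9 = 92, so its missing entry is 114 − 92 = 22.
Column 6: 22 + 31 + 7 + 2 + 14 + 18 = 94, so its missing entry is 114 − 94 = 20.
Row 7: 21 − 1 − 24 + 48 + 20 + 11 = 75, so its missing entry is 114 − 75 = 39.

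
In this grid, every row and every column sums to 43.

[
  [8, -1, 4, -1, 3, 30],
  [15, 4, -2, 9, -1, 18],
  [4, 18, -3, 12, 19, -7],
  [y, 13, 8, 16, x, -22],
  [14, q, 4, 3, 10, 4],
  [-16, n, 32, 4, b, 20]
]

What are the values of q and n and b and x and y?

Column 1 has 8 + 15 + 4 + 14 − 16 = 25; the blank must be 43 − 25 = 18.
Row 4 has 18 + 13 + 8 + 16 − 22 = 33; the blank must be 43 − 33 = 10.
Column 5 has 3 − 1 + 19 + 10 + 10 = 41; the blank must be 43 − 41 = 2.
Row 6 has -16 + 32 + 4 + 2 + 20 = 42; the blank must be 43 − 42 = 1.
Row 5 has 14 + 4 + 3 + 10 + 4 = 35; the blank must be 43 − 35 = 8.

q = 8, n = 1, b = 2, x = 10, y = 18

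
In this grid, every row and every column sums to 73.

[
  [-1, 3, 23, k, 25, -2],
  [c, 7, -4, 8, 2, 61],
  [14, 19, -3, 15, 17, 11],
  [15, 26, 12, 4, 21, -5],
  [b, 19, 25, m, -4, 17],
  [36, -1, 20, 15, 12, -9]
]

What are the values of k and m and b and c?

k = 25, m = 6, b = 10, c = -1

Row 2: 7 − 4 + 8 + 2 + 61 = 74, so its missing entry is 73 − 74 = -1.
Column 1: -1 − 1 + 14 + 15 + 36 = 63, so its missing entry is 73 − 63 = 10.
Row 1: -1 + 3 + 23 + 25 − 2 = 48, so its missing entry is 73 − 48 = 25.
Row 5: 10 + 19 + 25 − 4 + 17 = 67, so its missing entry is 73 − 67 = 6.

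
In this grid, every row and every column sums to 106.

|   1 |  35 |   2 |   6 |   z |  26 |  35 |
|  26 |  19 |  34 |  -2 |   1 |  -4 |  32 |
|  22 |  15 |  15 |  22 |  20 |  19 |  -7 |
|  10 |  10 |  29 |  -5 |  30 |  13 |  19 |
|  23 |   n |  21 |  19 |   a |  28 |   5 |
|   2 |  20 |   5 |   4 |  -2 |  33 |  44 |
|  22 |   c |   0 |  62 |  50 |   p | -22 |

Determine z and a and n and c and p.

Row 1: 1 + 35 + 2 + 6 + 26 + 35 = 105, so its missing entry is 106 − 105 = 1.
Column 5: 1 + 1 + 20 + 30 − 2 + 50 = 100, so its missing entry is 106 − 100 = 6.
Column 6: 26 − 4 + 19 + 13 + 28 + 33 = 115, so its missing entry is 106 − 115 = -9.
Row 7: 22 + 0 + 62 + 50 − 9 − 22 = 103, so its missing entry is 106 − 103 = 3.
Row 5: 23 + 21 + 19 + 6 + 28 + 5 = 102, so its missing entry is 106 − 102 = 4.

z = 1, a = 6, n = 4, c = 3, p = -9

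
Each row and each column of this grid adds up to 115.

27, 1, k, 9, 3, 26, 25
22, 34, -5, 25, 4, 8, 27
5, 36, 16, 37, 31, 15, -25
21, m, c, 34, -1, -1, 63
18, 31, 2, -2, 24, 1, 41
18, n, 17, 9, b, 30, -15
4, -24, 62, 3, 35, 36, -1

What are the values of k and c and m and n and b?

k = 24, c = -1, m = 0, n = 37, b = 19

Column 5: 3 + 4 + 31 − 1 + 24 + 35 = 96, so its missing entry is 115 − 96 = 19.
Row 6: 18 + 17 + 9 + 19 + 30 − 15 = 78, so its missing entry is 115 − 78 = 37.
Column 2: 1 + 34 + 36 + 31 + 37 − 24 = 115, so its missing entry is 115 − 115 = 0.
Row 1: 27 + 1 + 9 + 3 + 26 + 25 = 91, so its missing entry is 115 − 91 = 24.
Row 4: 21 + 0 + 34 − 1 − 1 + 63 = 116, so its missing entry is 115 − 116 = -1.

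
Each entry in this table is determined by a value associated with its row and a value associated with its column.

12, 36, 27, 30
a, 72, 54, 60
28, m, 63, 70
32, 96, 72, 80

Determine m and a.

Each row is a constant multiple of every other row — this is a multiplication table with the headers hidden.
Row 3 is 70/30 = 7/3 times row 1, so its entry in column 2 is 36 × 7/3 = 84.
Row 2 is 60/30 = 2/1 times row 1, so its entry in column 1 is 12 × 2/1 = 24.

m = 84, a = 24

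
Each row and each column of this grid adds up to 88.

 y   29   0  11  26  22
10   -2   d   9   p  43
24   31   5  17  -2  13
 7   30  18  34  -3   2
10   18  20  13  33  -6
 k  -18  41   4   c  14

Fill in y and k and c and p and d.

Column 3 has 0 + 5 + 18 + 20 + 41 = 84; the blank must be 88 − 84 = 4.
Row 1 has 29 + 0 + 11 + 26 + 22 = 88; the blank must be 88 − 88 = 0.
Row 2 has 10 − 2 + 4 + 9 + 43 = 64; the blank must be 88 − 64 = 24.
Column 5 has 26 + 24 − 2 − 3 + 33 = 78; the blank must be 88 − 78 = 10.
Row 6 has -18 + 41 + 4 + 10 + 14 = 51; the blank must be 88 − 51 = 37.

y = 0, k = 37, c = 10, p = 24, d = 4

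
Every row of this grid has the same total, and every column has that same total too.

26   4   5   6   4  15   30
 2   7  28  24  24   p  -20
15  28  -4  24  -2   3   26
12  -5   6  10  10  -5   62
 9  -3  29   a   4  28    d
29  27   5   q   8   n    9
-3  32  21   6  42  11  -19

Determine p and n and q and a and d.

Rows 1 and 3 both sum to 90, so that's the common total.
Row 2: 2 + 7 + 28 + 24 + 24 − 20 = 65, so its missing entry is 90 − 65 = 25.
Column 6: 15 + 25 + 3 − 5 + 28 + 11 = 77, so its missing entry is 90 − 77 = 13.
Column 7: 30 − 20 + 26 + 62 + 9 − 19 = 88, so its missing entry is 90 − 88 = 2.
Row 5: 9 − 3 + 29 + 4 + 28 + 2 = 69, so its missing entry is 90 − 69 = 21.
Row 6: 29 + 27 + 5 + 8 + 13 + 9 = 91, so its missing entry is 90 − 91 = -1.

p = 25, n = 13, q = -1, a = 21, d = 2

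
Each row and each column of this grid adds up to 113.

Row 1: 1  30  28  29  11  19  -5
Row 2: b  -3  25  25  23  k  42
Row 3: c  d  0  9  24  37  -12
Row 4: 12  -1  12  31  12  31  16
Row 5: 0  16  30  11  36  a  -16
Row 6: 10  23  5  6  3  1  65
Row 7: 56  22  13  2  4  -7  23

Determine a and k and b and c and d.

The known cells in column 2 total 87, leaving 113 − 87 = 26 for the blank.
The known cells in row 3 total 84, leaving 113 − 84 = 29 for the blank.
The known cells in row 5 total 77, leaving 113 − 77 = 36 for the blank.
The known cells in column 6 total 117, leaving 113 − 117 = -4 for the blank.
The known cells in row 2 total 108, leaving 113 − 108 = 5 for the blank.

a = 36, k = -4, b = 5, c = 29, d = 26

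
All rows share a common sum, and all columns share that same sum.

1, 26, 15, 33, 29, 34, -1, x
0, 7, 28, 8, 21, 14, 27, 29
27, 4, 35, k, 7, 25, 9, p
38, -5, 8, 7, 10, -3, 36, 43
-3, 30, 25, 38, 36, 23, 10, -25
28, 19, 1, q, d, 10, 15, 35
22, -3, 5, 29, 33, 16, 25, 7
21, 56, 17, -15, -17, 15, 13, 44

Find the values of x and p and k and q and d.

x = -3, p = 4, k = 23, q = 11, d = 15

Rows 2 and 4 both sum to 134, so that's the common total.
Row 1 has 1 + 26 + 15 + 33 + 29 + 34 − 1 = 137; the blank must be 134 − 137 = -3.
Column 8 has -3 + 29 + 43 − 25 + 35 + 7 + 44 = 130; the blank must be 134 − 130 = 4.
Column 5 has 29 + 21 + 7 + 10 + 36 + 33 − 17 = 119; the blank must be 134 − 119 = 15.
Row 3 has 27 + 4 + 35 + 7 + 25 + 9 + 4 = 111; the blank must be 134 − 111 = 23.
Row 6 has 28 + 19 + 1 + 15 + 10 + 15 + 35 = 123; the blank must be 134 − 123 = 11.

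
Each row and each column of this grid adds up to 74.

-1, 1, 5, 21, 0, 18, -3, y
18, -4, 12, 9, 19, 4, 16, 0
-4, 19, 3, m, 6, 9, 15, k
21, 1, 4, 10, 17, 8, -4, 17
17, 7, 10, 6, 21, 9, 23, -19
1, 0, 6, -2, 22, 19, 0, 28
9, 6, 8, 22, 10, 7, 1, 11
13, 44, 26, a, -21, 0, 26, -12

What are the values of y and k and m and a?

y = 33, k = 16, m = 10, a = -2

The known cells in row 1 total 41, leaving 74 − 41 = 33 for the blank.
The known cells in column 8 total 58, leaving 74 − 58 = 16 for the blank.
The known cells in row 3 total 64, leaving 74 − 64 = 10 for the blank.
The known cells in row 8 total 76, leaving 74 − 76 = -2 for the blank.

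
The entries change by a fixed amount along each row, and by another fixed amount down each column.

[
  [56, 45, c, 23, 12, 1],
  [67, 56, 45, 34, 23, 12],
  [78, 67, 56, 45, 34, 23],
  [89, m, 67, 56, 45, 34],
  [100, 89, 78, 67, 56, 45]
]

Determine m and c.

Along each row the entries change by -11 per step; down each column they change by 11.
Row 4: from 89 at column 1, stepping by -11 to column 2 gives 78.
Row 1: from 56 at column 1, stepping by -11 to column 3 gives 34.

m = 78, c = 34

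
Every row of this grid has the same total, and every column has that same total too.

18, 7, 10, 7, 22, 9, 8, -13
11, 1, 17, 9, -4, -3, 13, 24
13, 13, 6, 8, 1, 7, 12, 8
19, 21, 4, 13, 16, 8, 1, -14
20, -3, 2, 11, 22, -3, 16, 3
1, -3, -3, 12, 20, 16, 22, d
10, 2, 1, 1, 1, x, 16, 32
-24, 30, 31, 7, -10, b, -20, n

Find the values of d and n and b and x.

Rows 1 and 2 both sum to 68, so that's the common total.
Row 7: 10 + 2 + 1 + 1 + 1 + 16 + 32 = 63, so its missing entry is 68 − 63 = 5.
Column 6: 9 − 3 + 7 + 8 − 3 + 16 + 5 = 39, so its missing entry is 68 − 39 = 29.
Row 8: -24 + 30 + 31 + 7 − 10 + 29 − 20 = 43, so its missing entry is 68 − 43 = 25.
Row 6: 1 − 3 − 3 + 12 + 20 + 16 + 22 = 65, so its missing entry is 68 − 65 = 3.

d = 3, n = 25, b = 29, x = 5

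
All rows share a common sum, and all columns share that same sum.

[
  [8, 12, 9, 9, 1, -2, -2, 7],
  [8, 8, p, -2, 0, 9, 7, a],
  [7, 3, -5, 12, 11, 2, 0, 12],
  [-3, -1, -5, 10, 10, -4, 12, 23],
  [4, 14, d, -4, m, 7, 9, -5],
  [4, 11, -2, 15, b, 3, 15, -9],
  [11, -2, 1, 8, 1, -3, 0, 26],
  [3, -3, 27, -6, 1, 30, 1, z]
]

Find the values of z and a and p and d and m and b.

z = -11, a = -1, p = 13, d = 4, m = 13, b = 5

Rows 1 and 3 both sum to 42, so that's the common total.
The known cells in row 8 total 53, leaving 42 − 53 = -11 for the blank.
The known cells in row 6 total 37, leaving 42 − 37 = 5 for the blank.
The known cells in column 5 total 29, leaving 42 − 29 = 13 for the blank.
The known cells in row 5 total 38, leaving 42 − 38 = 4 for the blank.
The known cells in column 3 total 29, leaving 42 − 29 = 13 for the blank.
The known cells in row 2 total 43, leaving 42 − 43 = -1 for the blank.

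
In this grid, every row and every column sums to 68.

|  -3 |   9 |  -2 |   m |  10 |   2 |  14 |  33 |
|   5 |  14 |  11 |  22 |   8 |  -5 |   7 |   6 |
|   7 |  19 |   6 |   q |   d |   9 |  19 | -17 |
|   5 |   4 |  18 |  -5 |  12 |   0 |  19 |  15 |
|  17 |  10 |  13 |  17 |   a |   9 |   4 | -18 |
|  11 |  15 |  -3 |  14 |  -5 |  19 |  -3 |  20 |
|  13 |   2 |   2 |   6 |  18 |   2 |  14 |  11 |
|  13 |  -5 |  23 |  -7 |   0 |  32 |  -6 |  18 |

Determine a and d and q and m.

Row 5 has 17 + 10 + 13 + 17 + 9 + 4 − 18 = 52; the blank must be 68 − 52 = 16.
Column 5 has 10 + 8 + 12 + 16 − 5 + 18 + 0 = 59; the blank must be 68 − 59 = 9.
Row 1 has -3 + 9 − 2 + 10 + 2 + 14 + 33 = 63; the blank must be 68 − 63 = 5.
Row 3 has 7 + 19 + 6 + 9 + 9 + 19 − 17 = 52; the blank must be 68 − 52 = 16.

a = 16, d = 9, q = 16, m = 5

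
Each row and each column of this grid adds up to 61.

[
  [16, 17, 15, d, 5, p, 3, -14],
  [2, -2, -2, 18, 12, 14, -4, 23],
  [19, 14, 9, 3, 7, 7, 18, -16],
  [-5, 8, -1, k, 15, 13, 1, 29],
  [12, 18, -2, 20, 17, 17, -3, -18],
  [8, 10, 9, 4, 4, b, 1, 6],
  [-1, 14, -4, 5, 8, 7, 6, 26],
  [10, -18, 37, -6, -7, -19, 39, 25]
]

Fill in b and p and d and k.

b = 19, p = 3, d = 16, k = 1

The known cells in row 6 total 42, leaving 61 − 42 = 19 for the blank.
The known cells in row 4 total 60, leaving 61 − 60 = 1 for the blank.
The known cells in column 6 total 58, leaving 61 − 58 = 3 for the blank.
The known cells in row 1 total 45, leaving 61 − 45 = 16 for the blank.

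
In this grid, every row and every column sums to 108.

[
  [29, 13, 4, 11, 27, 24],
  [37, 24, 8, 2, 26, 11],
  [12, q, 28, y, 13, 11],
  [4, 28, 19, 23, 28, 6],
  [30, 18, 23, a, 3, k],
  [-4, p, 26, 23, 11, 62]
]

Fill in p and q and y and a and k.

The known cells in row 6 total 118, leaving 108 − 118 = -10 for the blank.
The known cells in column 2 total 73, leaving 108 − 73 = 35 for the blank.
The known cells in row 3 total 99, leaving 108 − 99 = 9 for the blank.
The known cells in column 4 total 68, leaving 108 − 68 = 40 for the blank.
The known cells in row 5 total 114, leaving 108 − 114 = -6 for the blank.

p = -10, q = 35, y = 9, a = 40, k = -6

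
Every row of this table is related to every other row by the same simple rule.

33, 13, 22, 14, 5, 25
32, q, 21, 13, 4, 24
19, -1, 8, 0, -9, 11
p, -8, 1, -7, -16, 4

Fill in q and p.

q = 12, p = 12

The difference between any two rows is the same in every column — this is an addition table with the headers hidden.
Row 2 minus row 1 is 4 − 5 = -1, so its entry in column 2 is 13 + (-1) = 12.
Row 4 minus row 1 is -16 − 5 = -21, so its entry in column 1 is 33 + (-21) = 12.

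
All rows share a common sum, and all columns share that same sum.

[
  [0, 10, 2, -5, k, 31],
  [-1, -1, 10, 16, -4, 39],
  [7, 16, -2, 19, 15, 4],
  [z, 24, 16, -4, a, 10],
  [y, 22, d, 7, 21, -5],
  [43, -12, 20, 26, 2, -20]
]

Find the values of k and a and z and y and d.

Rows 2 and 3 both sum to 59, so that's the common total.
The known cells in row 1 total 38, leaving 59 − 38 = 21 for the blank.
The known cells in column 5 total 55, leaving 59 − 55 = 4 for the blank.
The known cells in column 3 total 46, leaving 59 − 46 = 13 for the blank.
The known cells in row 5 total 58, leaving 59 − 58 = 1 for the blank.
The known cells in row 4 total 50, leaving 59 − 50 = 9 for the blank.

k = 21, a = 4, z = 9, y = 1, d = 13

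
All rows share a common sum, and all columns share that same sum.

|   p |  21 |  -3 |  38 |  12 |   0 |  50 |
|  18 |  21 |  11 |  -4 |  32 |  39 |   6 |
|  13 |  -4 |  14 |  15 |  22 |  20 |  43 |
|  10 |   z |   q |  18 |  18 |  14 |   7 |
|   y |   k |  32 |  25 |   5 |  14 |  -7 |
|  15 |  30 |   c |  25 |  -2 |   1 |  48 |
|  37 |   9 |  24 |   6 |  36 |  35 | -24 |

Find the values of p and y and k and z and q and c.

Rows 2 and 3 both sum to 123, so that's the common total.
Row 1: 21 − 3 + 38 + 12 + 0 + 50 = 118, so its missing entry is 123 − 118 = 5.
Column 1: 5 + 18 + 13 + 10 + 15 + 37 = 98, so its missing entry is 123 − 98 = 25.
Row 5: 25 + 32 + 25 + 5 + 14 − 7 = 94, so its missing entry is 123 − 94 = 29.
Column 2: 21 + 21 − 4 + 29 + 30 + 9 = 106, so its missing entry is 123 − 106 = 17.
Row 4: 10 + 17 + 18 + 18 + 14 + 7 = 84, so its missing entry is 123 − 84 = 39.
Row 6: 15 + 30 + 25 − 2 + 1 + 48 = 117, so its missing entry is 123 − 117 = 6.

p = 5, y = 25, k = 29, z = 17, q = 39, c = 6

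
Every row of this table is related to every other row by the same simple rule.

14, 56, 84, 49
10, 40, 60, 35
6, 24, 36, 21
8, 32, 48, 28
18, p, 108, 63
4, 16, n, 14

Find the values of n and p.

n = 24, p = 72

Each row is a constant multiple of every other row — this is a multiplication table with the headers hidden.
Row 6 is 4/14 = 2/7 times row 1, so its entry in column 3 is 84 × 2/7 = 24.
Row 5 is 18/14 = 9/7 times row 1, so its entry in column 2 is 56 × 9/7 = 72.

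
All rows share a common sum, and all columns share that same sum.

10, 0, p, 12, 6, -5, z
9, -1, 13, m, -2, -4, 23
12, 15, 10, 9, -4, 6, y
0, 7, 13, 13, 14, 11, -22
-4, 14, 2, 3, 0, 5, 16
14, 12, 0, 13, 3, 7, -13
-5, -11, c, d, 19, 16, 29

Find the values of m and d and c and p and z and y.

m = -2, d = -12, c = 0, p = -2, z = 15, y = -12

Rows 4 and 5 both sum to 36, so that's the common total.
Row 3 has 12 + 15 + 10 + 9 − 4 + 6 = 48; the blank must be 36 − 48 = -12.
Column 7 has 23 − 12 − 22 + 16 − 13 + 29 = 21; the blank must be 36 − 21 = 15.
Row 1 has 10 + 0 + 12 + 6 − 5 + 15 = 38; the blank must be 36 − 38 = -2.
Column 3 has -2 + 13 + 10 + 13 + 2 + 0 = 36; the blank must be 36 − 36 = 0.
Row 7 has -5 − 11 + 0 + 19 + 16 + 29 = 48; the blank must be 36 − 48 = -12.
Row 2 has 9 − 1 + 13 − 2 − 4 + 23 = 38; the blank must be 36 − 38 = -2.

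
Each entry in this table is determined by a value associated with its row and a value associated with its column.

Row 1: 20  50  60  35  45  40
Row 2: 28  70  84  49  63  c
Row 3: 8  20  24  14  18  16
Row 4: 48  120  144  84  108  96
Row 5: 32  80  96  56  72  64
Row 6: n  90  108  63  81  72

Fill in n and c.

n = 36, c = 56

Each row is a constant multiple of every other row — this is a multiplication table with the headers hidden.
Row 6 is 63/35 = 9/5 times row 1, so its entry in column 1 is 20 × 9/5 = 36.
Row 2 is 49/35 = 7/5 times row 1, so its entry in column 6 is 40 × 7/5 = 56.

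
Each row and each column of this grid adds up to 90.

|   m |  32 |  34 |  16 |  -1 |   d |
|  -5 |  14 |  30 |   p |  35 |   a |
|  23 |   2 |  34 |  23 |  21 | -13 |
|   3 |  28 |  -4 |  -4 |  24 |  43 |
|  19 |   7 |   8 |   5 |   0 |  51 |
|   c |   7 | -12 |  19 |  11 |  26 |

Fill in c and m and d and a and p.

c = 39, m = 11, d = -2, a = -15, p = 31

The known cells in row 6 total 51, leaving 90 − 51 = 39 for the blank.
The known cells in column 1 total 79, leaving 90 − 79 = 11 for the blank.
The known cells in row 1 total 92, leaving 90 − 92 = -2 for the blank.
The known cells in column 6 total 105, leaving 90 − 105 = -15 for the blank.
The known cells in row 2 total 59, leaving 90 − 59 = 31 for the blank.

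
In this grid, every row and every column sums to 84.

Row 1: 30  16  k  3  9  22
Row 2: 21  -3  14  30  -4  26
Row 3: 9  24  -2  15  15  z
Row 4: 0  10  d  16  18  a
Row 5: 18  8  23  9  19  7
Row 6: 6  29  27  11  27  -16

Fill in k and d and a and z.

k = 4, d = 18, a = 22, z = 23

Row 1: 30 + 16 + 3 + 9 + 22 = 80, so its missing entry is 84 − 80 = 4.
Row 3: 9 + 24 − 2 + 15 + 15 = 61, so its missing entry is 84 − 61 = 23.
Column 3: 4 + 14 − 2 + 23 + 27 = 66, so its missing entry is 84 − 66 = 18.
Row 4: 0 + 10 + 18 + 16 + 18 = 62, so its missing entry is 84 − 62 = 22.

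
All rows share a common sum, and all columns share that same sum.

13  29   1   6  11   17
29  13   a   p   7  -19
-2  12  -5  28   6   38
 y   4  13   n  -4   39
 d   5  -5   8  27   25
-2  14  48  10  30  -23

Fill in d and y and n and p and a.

Rows 1 and 3 both sum to 77, so that's the common total.
Column 3: 1 − 5 + 13 − 5 + 48 = 52, so its missing entry is 77 − 52 = 25.
Row 5: 5 − 5 + 8 + 27 + 25 = 60, so its missing entry is 77 − 60 = 17.
Column 1: 13 + 29 − 2 + 17 − 2 = 55, so its missing entry is 77 − 55 = 22.
Row 4: 22 + 4 + 13 − 4 + 39 = 74, so its missing entry is 77 − 74 = 3.
Row 2: 29 + 13 + 25 + 7 − 19 = 55, so its missing entry is 77 − 55 = 22.

d = 17, y = 22, n = 3, p = 22, a = 25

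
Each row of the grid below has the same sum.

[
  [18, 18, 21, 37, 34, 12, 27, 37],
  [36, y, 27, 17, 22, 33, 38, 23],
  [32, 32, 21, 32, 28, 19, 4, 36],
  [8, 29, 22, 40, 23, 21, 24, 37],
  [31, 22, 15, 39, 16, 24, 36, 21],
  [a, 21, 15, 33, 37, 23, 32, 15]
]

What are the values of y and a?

y = 8, a = 28

Rows 3 and 5 both add up to 204, so every row sums to 204.
Row 2: 36 + 27 + 17 + 22 + 33 + 38 + 23 = 196, so the missing entry is 204 − 196 = 8.
Row 6: 21 + 15 + 33 + 37 + 23 + 32 + 15 = 176, so the missing entry is 204 − 176 = 28.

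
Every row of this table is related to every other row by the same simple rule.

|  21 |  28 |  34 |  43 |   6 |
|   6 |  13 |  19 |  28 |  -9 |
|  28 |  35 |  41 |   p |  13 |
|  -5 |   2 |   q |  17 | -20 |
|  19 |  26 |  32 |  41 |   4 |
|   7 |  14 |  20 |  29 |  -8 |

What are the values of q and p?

The difference between any two rows is the same in every column — this is an addition table with the headers hidden.
Row 4 minus row 1 is -5 − 21 = -26, so its entry in column 3 is 34 + (-26) = 8.
Row 3 minus row 1 is 28 − 21 = 7, so its entry in column 4 is 43 + 7 = 50.

q = 8, p = 50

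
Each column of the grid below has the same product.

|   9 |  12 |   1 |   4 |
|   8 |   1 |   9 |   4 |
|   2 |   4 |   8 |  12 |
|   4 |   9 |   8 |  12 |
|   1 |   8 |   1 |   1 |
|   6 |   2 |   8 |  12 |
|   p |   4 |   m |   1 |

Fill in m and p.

m = 6, p = 8

Columns 2 and 4 each multiply to 27648, so every column has product 27648.
Column 3: 1×9×8×8×1×8 = 4608, so the missing entry is 27648 ÷ 4608 = 6.
Column 1: 9×8×2×4×1×6 = 3456, so the missing entry is 27648 ÷ 3456 = 8.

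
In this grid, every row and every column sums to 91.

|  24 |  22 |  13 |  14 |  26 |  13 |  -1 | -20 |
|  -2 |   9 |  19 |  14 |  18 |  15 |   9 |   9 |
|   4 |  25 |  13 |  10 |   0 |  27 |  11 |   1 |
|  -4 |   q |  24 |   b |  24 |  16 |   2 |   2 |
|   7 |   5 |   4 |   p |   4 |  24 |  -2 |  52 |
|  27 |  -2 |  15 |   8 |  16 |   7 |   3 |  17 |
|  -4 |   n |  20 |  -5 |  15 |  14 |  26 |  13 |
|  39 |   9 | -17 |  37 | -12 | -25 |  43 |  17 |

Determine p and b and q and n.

p = -3, b = 16, q = 11, n = 12

The known cells in row 7 total 79, leaving 91 − 79 = 12 for the blank.
The known cells in column 2 total 80, leaving 91 − 80 = 11 for the blank.
The known cells in row 4 total 75, leaving 91 − 75 = 16 for the blank.
The known cells in row 5 total 94, leaving 91 − 94 = -3 for the blank.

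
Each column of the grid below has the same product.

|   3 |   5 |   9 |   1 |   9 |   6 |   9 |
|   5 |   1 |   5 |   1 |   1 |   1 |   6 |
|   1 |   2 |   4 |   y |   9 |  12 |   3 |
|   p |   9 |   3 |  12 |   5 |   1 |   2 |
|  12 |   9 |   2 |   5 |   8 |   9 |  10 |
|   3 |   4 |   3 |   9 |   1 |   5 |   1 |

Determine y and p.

y = 6, p = 6

Columns 2 and 3 each multiply to 3240, so every column has product 3240.
Column 4: 1×1×12×5×9 = 540, so the missing entry is 3240 ÷ 540 = 6.
Column 1: 3×5×1×12×3 = 540, so the missing entry is 3240 ÷ 540 = 6.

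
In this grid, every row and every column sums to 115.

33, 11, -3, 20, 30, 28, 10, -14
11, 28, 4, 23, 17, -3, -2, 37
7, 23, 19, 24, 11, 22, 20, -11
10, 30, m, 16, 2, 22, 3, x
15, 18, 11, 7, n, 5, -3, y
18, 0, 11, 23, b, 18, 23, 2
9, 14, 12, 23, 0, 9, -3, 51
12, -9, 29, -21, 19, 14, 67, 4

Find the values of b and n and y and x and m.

The known cells in row 6 total 95, leaving 115 − 95 = 20 for the blank.
The known cells in column 5 total 99, leaving 115 − 99 = 16 for the blank.
The known cells in column 3 total 83, leaving 115 − 83 = 32 for the blank.
The known cells in row 4 total 115, leaving 115 − 115 = 0 for the blank.
The known cells in row 5 total 69, leaving 115 − 69 = 46 for the blank.

b = 20, n = 16, y = 46, x = 0, m = 32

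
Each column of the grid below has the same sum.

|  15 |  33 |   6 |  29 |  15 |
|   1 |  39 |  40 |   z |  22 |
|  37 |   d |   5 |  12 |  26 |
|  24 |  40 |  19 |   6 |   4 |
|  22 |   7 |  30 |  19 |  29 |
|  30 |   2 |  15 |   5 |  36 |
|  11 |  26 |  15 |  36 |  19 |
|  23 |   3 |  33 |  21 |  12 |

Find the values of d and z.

d = 13, z = 35

The complete columns each total 163.
Column 2 is missing 163 − 150 = 13 (since 33 + 39 + 40 + 7 + 2 + 26 + 3 = 150).
Column 4 is missing 163 − 128 = 35 (since 29 + 12 + 6 + 19 + 5 + 36 + 21 = 128).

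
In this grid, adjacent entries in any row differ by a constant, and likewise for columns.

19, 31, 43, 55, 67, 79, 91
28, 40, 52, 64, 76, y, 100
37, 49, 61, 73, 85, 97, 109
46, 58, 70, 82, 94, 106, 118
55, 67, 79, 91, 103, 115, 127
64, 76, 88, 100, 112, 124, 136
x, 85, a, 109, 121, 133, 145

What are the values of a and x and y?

a = 97, x = 73, y = 88

Along each row the entries change by 12 per step; down each column they change by 9.
Row 7: from 85 at column 2, stepping by 12 to column 3 gives 97.
Row 7: from 85 at column 2, stepping by 12 to column 1 gives 73.
Row 2: from 28 at column 1, stepping by 12 to column 6 gives 88.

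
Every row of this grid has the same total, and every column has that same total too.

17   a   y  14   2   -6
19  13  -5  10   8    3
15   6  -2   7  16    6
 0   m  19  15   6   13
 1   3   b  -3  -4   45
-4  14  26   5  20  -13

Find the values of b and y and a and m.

b = 6, y = 4, a = 17, m = -5

Rows 2 and 3 both sum to 48, so that's the common total.
Row 4: 0 + 19 + 15 + 6 + 13 = 53, so its missing entry is 48 − 53 = -5.
Column 2: 13 + 6 − 5 + 3 + 14 = 31, so its missing entry is 48 − 31 = 17.
Row 1: 17 + 17 + 14 + 2 − 6 = 44, so its missing entry is 48 − 44 = 4.
Row 5: 1 + 3 − 3 − 4 + 45 = 42, so its missing entry is 48 − 42 = 6.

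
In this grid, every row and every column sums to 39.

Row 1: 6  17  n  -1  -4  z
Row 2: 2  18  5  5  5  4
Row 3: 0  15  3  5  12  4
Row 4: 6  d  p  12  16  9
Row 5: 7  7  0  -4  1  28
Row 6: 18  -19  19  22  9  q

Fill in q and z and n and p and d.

The known cells in row 6 total 49, leaving 39 − 49 = -10 for the blank.
The known cells in column 2 total 38, leaving 39 − 38 = 1 for the blank.
The known cells in column 6 total 35, leaving 39 − 35 = 4 for the blank.
The known cells in row 1 total 22, leaving 39 − 22 = 17 for the blank.
The known cells in row 4 total 44, leaving 39 − 44 = -5 for the blank.

q = -10, z = 4, n = 17, p = -5, d = 1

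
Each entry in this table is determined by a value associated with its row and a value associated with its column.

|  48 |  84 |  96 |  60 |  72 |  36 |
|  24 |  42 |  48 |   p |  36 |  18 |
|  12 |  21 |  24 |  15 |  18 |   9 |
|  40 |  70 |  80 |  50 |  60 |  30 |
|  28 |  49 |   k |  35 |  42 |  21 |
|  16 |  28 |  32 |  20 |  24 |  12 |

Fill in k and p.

Each row is a constant multiple of every other row — this is a multiplication table with the headers hidden.
Row 5 is 42/72 = 7/12 times row 1, so its entry in column 3 is 96 × 7/12 = 56.
Row 2 is 36/72 = 1/2 times row 1, so its entry in column 4 is 60 × 1/2 = 30.

k = 56, p = 30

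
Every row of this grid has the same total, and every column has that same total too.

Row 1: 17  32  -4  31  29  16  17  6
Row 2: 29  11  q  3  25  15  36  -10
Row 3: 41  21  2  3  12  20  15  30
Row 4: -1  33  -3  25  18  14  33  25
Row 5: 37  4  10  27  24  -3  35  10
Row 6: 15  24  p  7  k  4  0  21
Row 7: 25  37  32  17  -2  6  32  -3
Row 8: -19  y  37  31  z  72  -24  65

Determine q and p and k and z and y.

Rows 1 and 3 both sum to 144, so that's the common total.
The known cells in row 2 total 109, leaving 144 − 109 = 35 for the blank.
The known cells in column 2 total 162, leaving 144 − 162 = -18 for the blank.
The known cells in row 8 total 144, leaving 144 − 144 = 0 for the blank.
The known cells in column 5 total 106, leaving 144 − 106 = 38 for the blank.
The known cells in row 6 total 109, leaving 144 − 109 = 35 for the blank.

q = 35, p = 35, k = 38, z = 0, y = -18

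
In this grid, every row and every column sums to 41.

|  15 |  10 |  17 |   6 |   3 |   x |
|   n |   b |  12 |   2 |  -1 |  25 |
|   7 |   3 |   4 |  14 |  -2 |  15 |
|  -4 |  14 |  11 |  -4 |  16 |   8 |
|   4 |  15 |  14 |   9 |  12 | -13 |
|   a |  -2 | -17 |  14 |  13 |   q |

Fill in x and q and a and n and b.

x = -10, q = 16, a = 17, n = 2, b = 1

Column 2: 10 + 3 + 14 + 15 − 2 = 40, so its missing entry is 41 − 40 = 1.
Row 1: 15 + 10 + 17 + 6 + 3 = 51, so its missing entry is 41 − 51 = -10.
Column 6: -10 + 25 + 15 + 8 − 13 = 25, so its missing entry is 41 − 25 = 16.
Row 6: -2 − 17 + 14 + 13 + 16 = 24, so its missing entry is 41 − 24 = 17.
Row 2: 1 + 12 + 2 − 1 + 25 = 39, so its missing entry is 41 − 39 = 2.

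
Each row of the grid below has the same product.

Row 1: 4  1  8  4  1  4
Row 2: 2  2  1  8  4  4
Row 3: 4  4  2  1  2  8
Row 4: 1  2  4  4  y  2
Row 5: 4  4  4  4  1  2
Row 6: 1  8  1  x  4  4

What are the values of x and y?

Rows 2 and 5 each multiply to 512, so every row has product 512.
Row 6: 1×8×1×4×4 = 128, so the missing entry is 512 ÷ 128 = 4.
Row 4: 1×2×4×4×2 = 64, so the missing entry is 512 ÷ 64 = 8.

x = 4, y = 8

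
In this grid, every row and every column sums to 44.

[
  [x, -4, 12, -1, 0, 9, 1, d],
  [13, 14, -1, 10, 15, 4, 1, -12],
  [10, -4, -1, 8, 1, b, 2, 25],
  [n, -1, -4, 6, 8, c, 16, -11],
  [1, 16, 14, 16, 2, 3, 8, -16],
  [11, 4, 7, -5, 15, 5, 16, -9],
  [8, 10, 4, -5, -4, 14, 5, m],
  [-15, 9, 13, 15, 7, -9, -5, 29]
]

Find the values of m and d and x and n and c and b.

m = 12, d = 26, x = 1, n = 15, c = 15, b = 3

The known cells in row 7 total 32, leaving 44 − 32 = 12 for the blank.
The known cells in column 8 total 18, leaving 44 − 18 = 26 for the blank.
The known cells in row 1 total 43, leaving 44 − 43 = 1 for the blank.
The known cells in column 1 total 29, leaving 44 − 29 = 15 for the blank.
The known cells in row 3 total 41, leaving 44 − 41 = 3 for the blank.
The known cells in row 4 total 29, leaving 44 − 29 = 15 for the blank.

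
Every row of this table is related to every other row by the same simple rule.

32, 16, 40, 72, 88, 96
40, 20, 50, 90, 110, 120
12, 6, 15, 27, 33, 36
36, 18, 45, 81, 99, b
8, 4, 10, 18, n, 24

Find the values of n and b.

n = 22, b = 108

Each row is a constant multiple of every other row — this is a multiplication table with the headers hidden.
Row 5 is 8/32 = 1/4 times row 1, so its entry in column 5 is 88 × 1/4 = 22.
Row 4 is 36/32 = 9/8 times row 1, so its entry in column 6 is 96 × 9/8 = 108.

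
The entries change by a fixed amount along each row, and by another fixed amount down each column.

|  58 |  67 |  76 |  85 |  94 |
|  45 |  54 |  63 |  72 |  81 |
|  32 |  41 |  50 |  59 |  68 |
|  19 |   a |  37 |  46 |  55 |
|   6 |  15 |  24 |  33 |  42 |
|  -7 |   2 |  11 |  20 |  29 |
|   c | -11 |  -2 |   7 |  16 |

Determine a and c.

a = 28, c = -20

Along each row the entries change by 9 per step; down each column they change by -13.
Row 4: from 19 at column 1, stepping by 9 to column 2 gives 28.
Row 7: from -11 at column 2, stepping by 9 to column 1 gives -20.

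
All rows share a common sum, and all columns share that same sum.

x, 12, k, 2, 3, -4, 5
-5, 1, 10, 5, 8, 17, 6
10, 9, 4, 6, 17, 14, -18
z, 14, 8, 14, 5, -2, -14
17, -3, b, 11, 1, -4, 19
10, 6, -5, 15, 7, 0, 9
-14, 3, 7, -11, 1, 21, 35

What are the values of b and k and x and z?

Rows 2 and 3 both sum to 42, so that's the common total.
Row 4: 14 + 8 + 14 + 5 − 2 − 14 = 25, so its missing entry is 42 − 25 = 17.
Row 5: 17 − 3 + 11 + 1 − 4 + 19 = 41, so its missing entry is 42 − 41 = 1.
Column 3: 10 + 4 + 8 + 1 − 5 + 7 = 25, so its missing entry is 42 − 25 = 17.
Row 1: 12 + 17 + 2 + 3 − 4 + 5 = 35, so its missing entry is 42 − 35 = 7.

b = 1, k = 17, x = 7, z = 17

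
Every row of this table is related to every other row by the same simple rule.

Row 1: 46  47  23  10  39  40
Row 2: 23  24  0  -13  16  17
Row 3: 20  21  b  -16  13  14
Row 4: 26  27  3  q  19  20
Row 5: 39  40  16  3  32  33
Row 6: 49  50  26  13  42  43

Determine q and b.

q = -10, b = -3

The difference between any two rows is the same in every column — this is an addition table with the headers hidden.
Row 4 minus row 1 is 20 − 40 = -20, so its entry in column 4 is 10 + (-20) = -10.
Row 3 minus row 1 is 14 − 40 = -26, so its entry in column 3 is 23 + (-26) = -3.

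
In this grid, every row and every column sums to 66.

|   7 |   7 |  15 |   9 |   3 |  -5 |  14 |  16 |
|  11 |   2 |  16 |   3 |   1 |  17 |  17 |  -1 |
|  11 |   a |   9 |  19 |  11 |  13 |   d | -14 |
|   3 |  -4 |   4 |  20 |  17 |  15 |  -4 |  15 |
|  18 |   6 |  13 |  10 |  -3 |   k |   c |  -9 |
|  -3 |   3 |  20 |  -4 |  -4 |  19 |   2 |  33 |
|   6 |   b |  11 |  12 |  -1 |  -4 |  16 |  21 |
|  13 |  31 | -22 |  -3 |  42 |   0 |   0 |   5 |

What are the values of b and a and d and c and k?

b = 5, a = 16, d = 1, c = 20, k = 11

The known cells in row 7 total 61, leaving 66 − 61 = 5 for the blank.
The known cells in column 2 total 50, leaving 66 − 50 = 16 for the blank.
The known cells in column 6 total 55, leaving 66 − 55 = 11 for the blank.
The known cells in row 5 total 46, leaving 66 − 46 = 20 for the blank.
The known cells in row 3 total 65, leaving 66 − 65 = 1 for the blank.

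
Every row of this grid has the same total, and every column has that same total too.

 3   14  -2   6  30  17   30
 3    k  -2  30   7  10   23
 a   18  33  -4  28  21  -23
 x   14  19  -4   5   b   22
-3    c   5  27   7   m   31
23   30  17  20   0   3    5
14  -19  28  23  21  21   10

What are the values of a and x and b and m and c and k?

Rows 1 and 6 both sum to 98, so that's the common total.
Row 2: 3 − 2 + 30 + 7 + 10 + 23 = 71, so its missing entry is 98 − 71 = 27.
Row 3: 18 + 33 − 4 + 28 + 21 − 23 = 73, so its missing entry is 98 − 73 = 25.
Column 1: 3 + 3 + 25 − 3 + 23 + 14 = 65, so its missing entry is 98 − 65 = 33.
Column 2: 14 + 27 + 18 + 14 + 30 − 19 = 84, so its missing entry is 98 − 84 = 14.
Row 5: -3 + 14 + 5 + 27 + 7 + 31 = 81, so its missing entry is 98 − 81 = 17.
Row 4: 33 + 14 + 19 − 4 + 5 + 22 = 89, so its missing entry is 98 − 89 = 9.

a = 25, x = 33, b = 9, m = 17, c = 14, k = 27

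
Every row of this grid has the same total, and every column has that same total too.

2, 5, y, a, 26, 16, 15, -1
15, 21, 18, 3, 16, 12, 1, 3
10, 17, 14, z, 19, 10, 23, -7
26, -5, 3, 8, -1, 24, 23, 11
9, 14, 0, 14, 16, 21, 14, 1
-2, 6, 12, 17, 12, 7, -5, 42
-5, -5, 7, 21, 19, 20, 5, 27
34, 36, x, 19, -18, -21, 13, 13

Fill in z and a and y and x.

z = 3, a = 4, y = 22, x = 13

Rows 2 and 4 both sum to 89, so that's the common total.
Row 3 has 10 + 17 + 14 + 19 + 10 + 23 − 7 = 86; the blank must be 89 − 86 = 3.
Column 4 has 3 + 3 + 8 + 14 + 17 + 21 + 19 = 85; the blank must be 89 − 85 = 4.
Row 1 has 2 + 5 + 4 + 26 + 16 + 15 − 1 = 67; the blank must be 89 − 67 = 22.
Row 8 has 34 + 36 + 19 − 18 − 21 + 13 + 13 = 76; the blank must be 89 − 76 = 13.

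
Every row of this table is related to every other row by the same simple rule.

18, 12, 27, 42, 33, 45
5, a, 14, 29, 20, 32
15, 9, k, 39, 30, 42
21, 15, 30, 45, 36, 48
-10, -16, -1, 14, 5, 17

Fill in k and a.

k = 24, a = -1

The difference between any two rows is the same in every column — this is an addition table with the headers hidden.
Row 3 minus row 1 is 30 − 33 = -3, so its entry in column 3 is 27 + (-3) = 24.
Row 2 minus row 1 is 20 − 33 = -13, so its entry in column 2 is 12 + (-13) = -1.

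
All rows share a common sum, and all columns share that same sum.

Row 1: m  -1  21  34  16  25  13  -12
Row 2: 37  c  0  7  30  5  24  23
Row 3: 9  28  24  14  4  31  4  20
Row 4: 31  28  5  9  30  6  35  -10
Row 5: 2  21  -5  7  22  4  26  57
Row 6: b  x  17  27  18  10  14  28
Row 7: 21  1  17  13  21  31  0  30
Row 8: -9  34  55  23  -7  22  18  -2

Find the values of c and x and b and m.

c = 8, x = 15, b = 5, m = 38

Rows 3 and 4 both sum to 134, so that's the common total.
The known cells in row 2 total 126, leaving 134 − 126 = 8 for the blank.
The known cells in column 2 total 119, leaving 134 − 119 = 15 for the blank.
The known cells in row 6 total 129, leaving 134 − 129 = 5 for the blank.
The known cells in row 1 total 96, leaving 134 − 96 = 38 for the blank.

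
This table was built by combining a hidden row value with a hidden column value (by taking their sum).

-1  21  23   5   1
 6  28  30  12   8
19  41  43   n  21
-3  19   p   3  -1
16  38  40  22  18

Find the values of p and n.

p = 21, n = 25

The difference between any two rows is the same in every column — this is an addition table with the headers hidden.
Row 4 minus row 1 is 19 − 21 = -2, so its entry in column 3 is 23 + (-2) = 21.
Row 3 minus row 1 is 41 − 21 = 20, so its entry in column 4 is 5 + 20 = 25.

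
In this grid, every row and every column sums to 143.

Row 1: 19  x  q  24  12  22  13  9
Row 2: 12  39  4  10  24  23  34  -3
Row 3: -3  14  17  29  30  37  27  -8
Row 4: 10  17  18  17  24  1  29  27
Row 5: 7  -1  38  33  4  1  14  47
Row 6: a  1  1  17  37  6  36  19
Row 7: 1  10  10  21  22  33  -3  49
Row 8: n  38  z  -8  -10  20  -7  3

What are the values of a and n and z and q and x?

Column 2: 39 + 14 + 17 − 1 + 1 + 10 + 38 = 118, so its missing entry is 143 − 118 = 25.
Row 1: 19 + 25 + 24 + 12 + 22 + 13 + 9 = 124, so its missing entry is 143 − 124 = 19.
Row 6: 1 + 1 + 17 + 37 + 6 + 36 + 19 = 117, so its missing entry is 143 − 117 = 26.
Column 1: 19 + 12 − 3 + 10 + 7 + 26 + 1 = 72, so its missing entry is 143 − 72 = 71.
Row 8: 71 + 38 − 8 − 10 + 20 − 7 + 3 = 107, so its missing entry is 143 − 107 = 36.

a = 26, n = 71, z = 36, q = 19, x = 25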